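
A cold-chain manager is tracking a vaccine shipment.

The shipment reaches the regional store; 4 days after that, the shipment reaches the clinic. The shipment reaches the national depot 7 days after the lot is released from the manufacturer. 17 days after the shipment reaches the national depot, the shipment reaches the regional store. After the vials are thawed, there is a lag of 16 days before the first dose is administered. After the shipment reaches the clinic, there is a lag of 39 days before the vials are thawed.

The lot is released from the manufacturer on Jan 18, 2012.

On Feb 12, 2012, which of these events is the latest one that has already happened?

The shipment reaches the regional store

The lot is released from the manufacturer: Jan 18, 2012.
The shipment reaches the national depot: Jan 18, 2012 + 7 days = Jan 25, 2012.
The shipment reaches the regional store: Jan 25, 2012 + 17 days = Feb 11, 2012.
The shipment reaches the clinic: Feb 11, 2012 + 4 days = Feb 15, 2012.
The vials are thawed: Feb 15, 2012 + 39 days = Mar 25, 2012.
The first dose is administered: Mar 25, 2012 + 16 days = Apr 10, 2012.
Feb 12, 2012 falls between when the shipment reaches the regional store (Feb 11, 2012) and when the shipment reaches the clinic (Feb 15, 2012).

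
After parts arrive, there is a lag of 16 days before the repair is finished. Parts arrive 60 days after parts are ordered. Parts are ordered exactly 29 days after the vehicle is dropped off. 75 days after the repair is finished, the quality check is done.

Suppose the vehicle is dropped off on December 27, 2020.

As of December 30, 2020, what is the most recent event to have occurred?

The vehicle is dropped off: Dec 27, 2020.
Parts are ordered: Dec 27, 2020 + 29 days = Jan 25, 2021.
Parts arrive: Jan 25, 2021 + 60 days = Mar 26, 2021.
The repair is finished: Mar 26, 2021 + 16 days = Apr 11, 2021.
The quality check is done: Apr 11, 2021 + 75 days = Jun 25, 2021.
Dec 30, 2020 falls between when the vehicle is dropped off (Dec 27, 2020) and when parts are ordered (Jan 25, 2021).

The vehicle is dropped off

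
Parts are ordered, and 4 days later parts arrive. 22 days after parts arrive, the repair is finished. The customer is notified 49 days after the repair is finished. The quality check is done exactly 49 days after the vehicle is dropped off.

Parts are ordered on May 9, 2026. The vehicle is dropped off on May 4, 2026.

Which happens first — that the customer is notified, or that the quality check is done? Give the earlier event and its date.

Parts are ordered: May 9, 2026.
Parts arrive: May 9, 2026 + 4 days = May 13, 2026.
The repair is finished: May 13, 2026 + 22 days = Jun 4, 2026.
The customer is notified: Jun 4, 2026 + 49 days = Jul 23, 2026.
The vehicle is dropped off: May 4, 2026.
The quality check is done: May 4, 2026 + 49 days = Jun 22, 2026.
Comparing: the customer is notified on Jul 23, 2026 vs the quality check is done on Jun 22, 2026. Earlier: the quality check is done.

The quality check is done — June 22, 2026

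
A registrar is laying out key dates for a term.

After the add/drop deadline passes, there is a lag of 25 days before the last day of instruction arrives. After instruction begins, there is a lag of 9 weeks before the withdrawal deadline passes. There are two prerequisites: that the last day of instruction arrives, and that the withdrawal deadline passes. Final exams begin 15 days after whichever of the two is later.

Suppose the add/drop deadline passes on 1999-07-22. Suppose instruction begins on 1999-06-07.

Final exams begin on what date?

1999-08-31

The add/drop deadline passes: Jul 22, 1999.
The last day of instruction arrives: Jul 22, 1999 + 25 days = Aug 16, 1999.
Instruction begins: Jun 7, 1999.
The withdrawal deadline passes: Jun 7, 1999 + 9 weeks = Aug 9, 1999.
Both prerequisites met — the last day of instruction arrives (Aug 16, 1999), the withdrawal deadline passes (Aug 9, 1999); the later is Aug 16, 1999.
Final exams begin: Aug 16, 1999 + 15 days = Aug 31, 1999.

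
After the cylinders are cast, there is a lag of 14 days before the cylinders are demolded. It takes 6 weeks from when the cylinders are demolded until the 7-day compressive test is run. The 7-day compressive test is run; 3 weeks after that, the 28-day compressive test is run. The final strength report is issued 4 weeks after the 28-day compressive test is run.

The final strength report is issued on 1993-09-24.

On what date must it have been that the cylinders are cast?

The final strength report is issued: Sep 24, 1993.
The 28-day compressive test is run: Sep 24, 1993 − 4 weeks = Aug 27, 1993.
The 7-day compressive test is run: Aug 27, 1993 − 3 weeks = Aug 6, 1993.
The cylinders are demolded: Aug 6, 1993 − 6 weeks = Jun 25, 1993.
The cylinders are cast: Jun 25, 1993 − 14 days = Jun 11, 1993.

1993-06-11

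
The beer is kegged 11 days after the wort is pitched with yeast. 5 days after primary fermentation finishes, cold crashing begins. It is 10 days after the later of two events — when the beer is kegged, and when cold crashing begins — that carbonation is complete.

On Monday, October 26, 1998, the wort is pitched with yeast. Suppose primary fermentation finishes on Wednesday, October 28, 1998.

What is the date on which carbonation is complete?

Monday, November 16, 1998

The wort is pitched with yeast: Oct 26, 1998.
The beer is kegged: Oct 26, 1998 + 11 days = Nov 6, 1998.
Primary fermentation finishes: Oct 28, 1998.
Cold crashing begins: Oct 28, 1998 + 5 days = Nov 2, 1998.
Both prerequisites met — the beer is kegged (Nov 6, 1998), cold crashing begins (Nov 2, 1998); the later is Nov 6, 1998.
Carbonation is complete: Nov 6, 1998 + 10 days = Nov 16, 1998.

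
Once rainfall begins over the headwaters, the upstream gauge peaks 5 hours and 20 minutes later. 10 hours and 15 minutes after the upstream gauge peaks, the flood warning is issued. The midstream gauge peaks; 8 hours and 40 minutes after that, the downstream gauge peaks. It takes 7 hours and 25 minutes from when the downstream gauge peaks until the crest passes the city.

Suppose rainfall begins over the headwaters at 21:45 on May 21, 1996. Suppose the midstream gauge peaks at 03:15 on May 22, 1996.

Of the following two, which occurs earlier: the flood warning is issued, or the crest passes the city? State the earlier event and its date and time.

The flood warning is issued — 13:20 on May 22, 1996

Rainfall begins over the headwaters: 21:45 May 21, 1996.
The upstream gauge peaks: 21:45 May 21, 1996 + 5h20m = 03:05 May 22, 1996.
The flood warning is issued: 03:05 May 22, 1996 + 10h15m = 13:20 May 22, 1996.
The midstream gauge peaks: 03:15 May 22, 1996.
The downstream gauge peaks: 03:15 May 22, 1996 + 8h40m = 11:55 May 22, 1996.
The crest passes the city: 11:55 May 22, 1996 + 7h25m = 19:20 May 22, 1996.
Comparing: the flood warning is issued at 13:20 May 22, 1996 vs the crest passes the city at 19:20 May 22, 1996. Earlier: the flood warning is issued.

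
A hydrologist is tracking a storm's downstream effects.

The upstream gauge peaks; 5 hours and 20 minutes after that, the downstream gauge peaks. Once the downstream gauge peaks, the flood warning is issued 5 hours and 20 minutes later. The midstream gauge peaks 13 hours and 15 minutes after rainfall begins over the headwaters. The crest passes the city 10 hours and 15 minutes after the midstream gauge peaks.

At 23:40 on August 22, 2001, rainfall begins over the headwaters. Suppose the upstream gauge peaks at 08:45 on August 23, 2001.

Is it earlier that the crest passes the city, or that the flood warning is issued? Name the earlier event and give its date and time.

Rainfall begins over the headwaters: 23:40 Aug 22, 2001.
The midstream gauge peaks: 23:40 Aug 22, 2001 + 13h15m = 12:55 Aug 23, 2001.
The crest passes the city: 12:55 Aug 23, 2001 + 10h15m = 23:10 Aug 23, 2001.
The upstream gauge peaks: 08:45 Aug 23, 2001.
The downstream gauge peaks: 08:45 Aug 23, 2001 + 5h20m = 14:05 Aug 23, 2001.
The flood warning is issued: 14:05 Aug 23, 2001 + 5h20m = 19:25 Aug 23, 2001.
Comparing: the crest passes the city at 23:10 Aug 23, 2001 vs the flood warning is issued at 19:25 Aug 23, 2001. Earlier: the flood warning is issued.

The flood warning is issued — 19:25 on August 23, 2001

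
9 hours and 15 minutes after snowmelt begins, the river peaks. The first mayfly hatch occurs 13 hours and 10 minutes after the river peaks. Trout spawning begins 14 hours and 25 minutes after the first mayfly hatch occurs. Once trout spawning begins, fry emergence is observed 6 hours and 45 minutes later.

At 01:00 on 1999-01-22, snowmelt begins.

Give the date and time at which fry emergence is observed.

Snowmelt begins: 01:00 Jan 22, 1999.
The river peaks: 01:00 Jan 22, 1999 + 9h15m = 10:15 Jan 22, 1999.
The first mayfly hatch occurs: 10:15 Jan 22, 1999 + 13h10m = 23:25 Jan 22, 1999.
Trout spawning begins: 23:25 Jan 22, 1999 + 14h25m = 13:50 Jan 23, 1999.
Fry emergence is observed: 13:50 Jan 23, 1999 + 6h45m = 20:35 Jan 23, 1999.

20:35 on 1999-01-23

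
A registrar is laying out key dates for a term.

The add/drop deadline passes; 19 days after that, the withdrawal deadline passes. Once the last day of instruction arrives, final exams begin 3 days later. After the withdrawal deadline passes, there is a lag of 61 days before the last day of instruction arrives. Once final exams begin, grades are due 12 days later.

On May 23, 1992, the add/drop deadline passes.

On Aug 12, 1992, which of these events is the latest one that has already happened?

The last day of instruction arrives

The add/drop deadline passes: May 23, 1992.
The withdrawal deadline passes: May 23, 1992 + 19 days = Jun 11, 1992.
The last day of instruction arrives: Jun 11, 1992 + 61 days = Aug 11, 1992.
Final exams begin: Aug 11, 1992 + 3 days = Aug 14, 1992.
Grades are due: Aug 14, 1992 + 12 days = Aug 26, 1992.
Aug 12, 1992 falls between when the last day of instruction arrives (Aug 11, 1992) and when final exams begin (Aug 14, 1992).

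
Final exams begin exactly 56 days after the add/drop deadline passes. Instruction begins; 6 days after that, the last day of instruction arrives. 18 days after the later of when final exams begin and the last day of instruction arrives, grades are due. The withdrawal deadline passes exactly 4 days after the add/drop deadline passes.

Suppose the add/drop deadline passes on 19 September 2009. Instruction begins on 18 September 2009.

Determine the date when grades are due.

2 December 2009

The add/drop deadline passes: Sep 19, 2009.
Final exams begin: Sep 19, 2009 + 56 days = Nov 14, 2009.
Instruction begins: Sep 18, 2009.
The last day of instruction arrives: Sep 18, 2009 + 6 days = Sep 24, 2009.
Both prerequisites met — final exams begin (Nov 14, 2009), the last day of instruction arrives (Sep 24, 2009); the later is Nov 14, 2009.
Grades are due: Nov 14, 2009 + 18 days = Dec 2, 2009.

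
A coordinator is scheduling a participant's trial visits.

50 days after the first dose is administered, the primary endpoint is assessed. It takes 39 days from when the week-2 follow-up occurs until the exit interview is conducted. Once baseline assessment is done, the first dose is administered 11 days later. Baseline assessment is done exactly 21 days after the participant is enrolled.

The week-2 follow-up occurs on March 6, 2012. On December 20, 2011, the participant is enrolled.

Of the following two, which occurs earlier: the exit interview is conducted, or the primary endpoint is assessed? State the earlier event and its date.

The week-2 follow-up occurs: Mar 6, 2012.
The exit interview is conducted: Mar 6, 2012 + 39 days = Apr 14, 2012.
The participant is enrolled: Dec 20, 2011.
Baseline assessment is done: Dec 20, 2011 + 21 days = Jan 10, 2012.
The first dose is administered: Jan 10, 2012 + 11 days = Jan 21, 2012.
The primary endpoint is assessed: Jan 21, 2012 + 50 days = Mar 11, 2012.
Comparing: the exit interview is conducted on Apr 14, 2012 vs the primary endpoint is assessed on Mar 11, 2012. Earlier: the primary endpoint is assessed.

The primary endpoint is assessed — March 11, 2012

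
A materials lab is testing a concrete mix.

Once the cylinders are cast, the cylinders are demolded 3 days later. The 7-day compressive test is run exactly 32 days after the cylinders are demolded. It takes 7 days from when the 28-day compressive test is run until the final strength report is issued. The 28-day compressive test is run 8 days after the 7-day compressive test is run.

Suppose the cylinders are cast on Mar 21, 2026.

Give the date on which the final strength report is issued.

May 10, 2026

The cylinders are cast: Mar 21, 2026.
The cylinders are demolded: Mar 21, 2026 + 3 days = Mar 24, 2026.
The 7-day compressive test is run: Mar 24, 2026 + 32 days = Apr 25, 2026.
The 28-day compressive test is run: Apr 25, 2026 + 8 days = May 3, 2026.
The final strength report is issued: May 3, 2026 + 7 days = May 10, 2026.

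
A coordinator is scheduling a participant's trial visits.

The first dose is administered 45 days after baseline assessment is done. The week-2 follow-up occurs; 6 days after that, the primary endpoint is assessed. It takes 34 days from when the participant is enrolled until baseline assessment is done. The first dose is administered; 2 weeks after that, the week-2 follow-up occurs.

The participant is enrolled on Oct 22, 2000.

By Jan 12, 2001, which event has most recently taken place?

The first dose is administered

The participant is enrolled: Oct 22, 2000.
Baseline assessment is done: Oct 22, 2000 + 34 days = Nov 25, 2000.
The first dose is administered: Nov 25, 2000 + 45 days = Jan 9, 2001.
The week-2 follow-up occurs: Jan 9, 2001 + 2 weeks = Jan 23, 2001.
The primary endpoint is assessed: Jan 23, 2001 + 6 days = Jan 29, 2001.
Jan 12, 2001 falls between when the first dose is administered (Jan 9, 2001) and when the week-2 follow-up occurs (Jan 23, 2001).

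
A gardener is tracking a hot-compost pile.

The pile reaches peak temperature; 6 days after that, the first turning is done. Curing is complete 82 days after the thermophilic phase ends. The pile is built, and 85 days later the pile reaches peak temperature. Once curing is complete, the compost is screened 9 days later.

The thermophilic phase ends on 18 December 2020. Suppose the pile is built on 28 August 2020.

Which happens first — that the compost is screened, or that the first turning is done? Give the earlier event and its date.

The thermophilic phase ends: Dec 18, 2020.
Curing is complete: Dec 18, 2020 + 82 days = Mar 10, 2021.
The compost is screened: Mar 10, 2021 + 9 days = Mar 19, 2021.
The pile is built: Aug 28, 2020.
The pile reaches peak temperature: Aug 28, 2020 + 85 days = Nov 21, 2020.
The first turning is done: Nov 21, 2020 + 6 days = Nov 27, 2020.
Comparing: the compost is screened on Mar 19, 2021 vs the first turning is done on Nov 27, 2020. Earlier: the first turning is done.

The first turning is done — 27 November 2020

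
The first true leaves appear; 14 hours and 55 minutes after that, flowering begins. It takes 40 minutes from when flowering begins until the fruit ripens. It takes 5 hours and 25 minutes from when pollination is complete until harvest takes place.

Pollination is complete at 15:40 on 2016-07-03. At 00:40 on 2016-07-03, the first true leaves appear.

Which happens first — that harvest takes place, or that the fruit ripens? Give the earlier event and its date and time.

Pollination is complete: 15:40 Jul 3, 2016.
Harvest takes place: 15:40 Jul 3, 2016 + 5h25m = 21:05 Jul 3, 2016.
The first true leaves appear: 00:40 Jul 3, 2016.
Flowering begins: 00:40 Jul 3, 2016 + 14h55m = 15:35 Jul 3, 2016.
The fruit ripens: 15:35 Jul 3, 2016 + 40m = 16:15 Jul 3, 2016.
Comparing: harvest takes place at 21:05 Jul 3, 2016 vs the fruit ripens at 16:15 Jul 3, 2016. Earlier: the fruit ripens.

The fruit ripens — 16:15 on 2016-07-03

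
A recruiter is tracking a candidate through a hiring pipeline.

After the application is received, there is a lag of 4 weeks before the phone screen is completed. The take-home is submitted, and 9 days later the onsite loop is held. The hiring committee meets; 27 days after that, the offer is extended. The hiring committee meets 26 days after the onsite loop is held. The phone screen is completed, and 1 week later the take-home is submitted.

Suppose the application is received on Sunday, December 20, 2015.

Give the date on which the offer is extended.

Saturday, March 26, 2016

The application is received: Dec 20, 2015.
The phone screen is completed: Dec 20, 2015 + 4 weeks = Jan 17, 2016.
The take-home is submitted: Jan 17, 2016 + 1 week = Jan 24, 2016.
The onsite loop is held: Jan 24, 2016 + 9 days = Feb 2, 2016.
The hiring committee meets: Feb 2, 2016 + 26 days = Feb 28, 2016.
The offer is extended: Feb 28, 2016 + 27 days = Mar 26, 2016.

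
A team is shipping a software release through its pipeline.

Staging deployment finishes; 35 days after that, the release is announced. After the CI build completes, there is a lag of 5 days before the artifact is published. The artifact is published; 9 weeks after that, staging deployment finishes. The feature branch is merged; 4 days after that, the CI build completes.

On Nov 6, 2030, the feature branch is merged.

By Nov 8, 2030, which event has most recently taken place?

The feature branch is merged

The feature branch is merged: Nov 6, 2030.
The CI build completes: Nov 6, 2030 + 4 days = Nov 10, 2030.
The artifact is published: Nov 10, 2030 + 5 days = Nov 15, 2030.
Staging deployment finishes: Nov 15, 2030 + 9 weeks = Jan 17, 2031.
The release is announced: Jan 17, 2031 + 35 days = Feb 21, 2031.
Nov 8, 2030 falls between when the feature branch is merged (Nov 6, 2030) and when the CI build completes (Nov 10, 2030).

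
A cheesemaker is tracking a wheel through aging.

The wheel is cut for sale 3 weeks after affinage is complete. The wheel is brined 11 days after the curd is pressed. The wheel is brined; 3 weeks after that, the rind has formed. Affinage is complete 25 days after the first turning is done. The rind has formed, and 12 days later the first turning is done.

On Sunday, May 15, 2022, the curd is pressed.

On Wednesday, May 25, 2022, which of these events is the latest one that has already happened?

The curd is pressed: May 15, 2022.
The wheel is brined: May 15, 2022 + 11 days = May 26, 2022.
The rind has formed: May 26, 2022 + 3 weeks = Jun 16, 2022.
The first turning is done: Jun 16, 2022 + 12 days = Jun 28, 2022.
Affinage is complete: Jun 28, 2022 + 25 days = Jul 23, 2022.
The wheel is cut for sale: Jul 23, 2022 + 3 weeks = Aug 13, 2022.
May 25, 2022 falls between when the curd is pressed (May 15, 2022) and when the wheel is brined (May 26, 2022).

The curd is pressed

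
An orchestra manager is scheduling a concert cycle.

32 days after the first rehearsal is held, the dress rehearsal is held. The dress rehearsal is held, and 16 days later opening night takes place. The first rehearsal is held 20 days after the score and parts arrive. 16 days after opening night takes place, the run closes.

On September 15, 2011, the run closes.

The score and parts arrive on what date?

June 23, 2011

The run closes: Sep 15, 2011.
Opening night takes place: Sep 15, 2011 − 16 days = Aug 30, 2011.
The dress rehearsal is held: Aug 30, 2011 − 16 days = Aug 14, 2011.
The first rehearsal is held: Aug 14, 2011 − 32 days = Jul 13, 2011.
The score and parts arrive: Jul 13, 2011 − 20 days = Jun 23, 2011.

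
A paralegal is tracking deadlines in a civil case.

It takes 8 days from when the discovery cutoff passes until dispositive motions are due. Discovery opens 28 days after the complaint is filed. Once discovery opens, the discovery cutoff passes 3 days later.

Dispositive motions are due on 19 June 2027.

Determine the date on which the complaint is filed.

11 May 2027

Dispositive motions are due: Jun 19, 2027.
The discovery cutoff passes: Jun 19, 2027 − 8 days = Jun 11, 2027.
Discovery opens: Jun 11, 2027 − 3 days = Jun 8, 2027.
The complaint is filed: Jun 8, 2027 − 28 days = May 11, 2027.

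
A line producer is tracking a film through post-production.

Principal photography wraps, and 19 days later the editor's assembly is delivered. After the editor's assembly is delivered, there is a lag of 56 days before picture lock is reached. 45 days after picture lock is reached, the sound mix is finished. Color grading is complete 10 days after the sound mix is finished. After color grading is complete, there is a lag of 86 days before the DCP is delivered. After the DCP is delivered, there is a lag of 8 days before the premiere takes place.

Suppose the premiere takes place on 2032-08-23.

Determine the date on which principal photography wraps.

2032-01-12

The premiere takes place: Aug 23, 2032.
The DCP is delivered: Aug 23, 2032 − 8 days = Aug 15, 2032.
Color grading is complete: Aug 15, 2032 − 86 days = May 21, 2032.
The sound mix is finished: May 21, 2032 − 10 days = May 11, 2032.
Picture lock is reached: May 11, 2032 − 45 days = Mar 27, 2032.
The editor's assembly is delivered: Mar 27, 2032 − 56 days = Jan 31, 2032.
Principal photography wraps: Jan 31, 2032 − 19 days = Jan 12, 2032.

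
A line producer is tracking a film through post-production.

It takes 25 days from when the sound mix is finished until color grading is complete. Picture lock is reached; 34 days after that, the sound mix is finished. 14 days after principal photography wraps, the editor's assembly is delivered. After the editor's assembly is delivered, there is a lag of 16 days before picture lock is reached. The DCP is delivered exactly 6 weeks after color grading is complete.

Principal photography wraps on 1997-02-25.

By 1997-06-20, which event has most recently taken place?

Color grading is complete

Principal photography wraps: Feb 25, 1997.
The editor's assembly is delivered: Feb 25, 1997 + 14 days = Mar 11, 1997.
Picture lock is reached: Mar 11, 1997 + 16 days = Mar 27, 1997.
The sound mix is finished: Mar 27, 1997 + 34 days = Apr 30, 1997.
Color grading is complete: Apr 30, 1997 + 25 days = May 25, 1997.
The DCP is delivered: May 25, 1997 + 6 weeks = Jul 6, 1997.
Jun 20, 1997 falls between when color grading is complete (May 25, 1997) and when the DCP is delivered (Jul 6, 1997).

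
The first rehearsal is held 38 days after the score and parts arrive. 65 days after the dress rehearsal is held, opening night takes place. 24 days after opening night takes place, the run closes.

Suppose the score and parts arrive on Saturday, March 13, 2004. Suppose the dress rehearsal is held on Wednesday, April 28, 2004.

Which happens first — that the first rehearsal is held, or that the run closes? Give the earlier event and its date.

The first rehearsal is held — Tuesday, April 20, 2004

The score and parts arrive: Mar 13, 2004.
The first rehearsal is held: Mar 13, 2004 + 38 days = Apr 20, 2004.
The dress rehearsal is held: Apr 28, 2004.
Opening night takes place: Apr 28, 2004 + 65 days = Jul 2, 2004.
The run closes: Jul 2, 2004 + 24 days = Jul 26, 2004.
Comparing: the first rehearsal is held on Apr 20, 2004 vs the run closes on Jul 26, 2004. Earlier: the first rehearsal is held.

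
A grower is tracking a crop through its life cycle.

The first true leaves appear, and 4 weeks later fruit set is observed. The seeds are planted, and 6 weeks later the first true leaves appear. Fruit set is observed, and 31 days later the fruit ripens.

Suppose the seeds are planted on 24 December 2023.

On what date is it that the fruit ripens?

The seeds are planted: Dec 24, 2023.
The first true leaves appear: Dec 24, 2023 + 6 weeks = Feb 4, 2024.
Fruit set is observed: Feb 4, 2024 + 4 weeks = Mar 3, 2024.
The fruit ripens: Mar 3, 2024 + 31 days = Apr 3, 2024.

3 April 2024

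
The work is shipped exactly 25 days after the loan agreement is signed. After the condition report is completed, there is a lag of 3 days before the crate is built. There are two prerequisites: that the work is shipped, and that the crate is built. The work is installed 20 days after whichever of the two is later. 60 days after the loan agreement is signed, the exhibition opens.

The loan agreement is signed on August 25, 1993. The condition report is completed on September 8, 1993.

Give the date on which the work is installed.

The loan agreement is signed: Aug 25, 1993.
The work is shipped: Aug 25, 1993 + 25 days = Sep 19, 1993.
The condition report is completed: Sep 8, 1993.
The crate is built: Sep 8, 1993 + 3 days = Sep 11, 1993.
Both prerequisites met — the work is shipped (Sep 19, 1993), the crate is built (Sep 11, 1993); the later is Sep 19, 1993.
The work is installed: Sep 19, 1993 + 20 days = Oct 9, 1993.

October 9, 1993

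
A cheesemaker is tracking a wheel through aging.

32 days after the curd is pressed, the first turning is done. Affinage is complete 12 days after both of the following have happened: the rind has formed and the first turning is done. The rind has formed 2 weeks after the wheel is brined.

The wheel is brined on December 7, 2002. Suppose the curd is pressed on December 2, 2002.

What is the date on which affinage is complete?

January 15, 2003

The wheel is brined: Dec 7, 2002.
The rind has formed: Dec 7, 2002 + 2 weeks = Dec 21, 2002.
The curd is pressed: Dec 2, 2002.
The first turning is done: Dec 2, 2002 + 32 days = Jan 3, 2003.
Both prerequisites met — the rind has formed (Dec 21, 2002), the first turning is done (Jan 3, 2003); the later is Jan 3, 2003.
Affinage is complete: Jan 3, 2003 + 12 days = Jan 15, 2003.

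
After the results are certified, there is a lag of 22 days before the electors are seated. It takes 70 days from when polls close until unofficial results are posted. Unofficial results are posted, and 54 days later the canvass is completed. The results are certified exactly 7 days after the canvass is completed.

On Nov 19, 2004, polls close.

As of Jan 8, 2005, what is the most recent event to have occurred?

Polls close

Polls close: Nov 19, 2004.
Unofficial results are posted: Nov 19, 2004 + 70 days = Jan 28, 2005.
The canvass is completed: Jan 28, 2005 + 54 days = Mar 23, 2005.
The results are certified: Mar 23, 2005 + 7 days = Mar 30, 2005.
The electors are seated: Mar 30, 2005 + 22 days = Apr 21, 2005.
Jan 8, 2005 falls between when polls close (Nov 19, 2004) and when unofficial results are posted (Jan 28, 2005).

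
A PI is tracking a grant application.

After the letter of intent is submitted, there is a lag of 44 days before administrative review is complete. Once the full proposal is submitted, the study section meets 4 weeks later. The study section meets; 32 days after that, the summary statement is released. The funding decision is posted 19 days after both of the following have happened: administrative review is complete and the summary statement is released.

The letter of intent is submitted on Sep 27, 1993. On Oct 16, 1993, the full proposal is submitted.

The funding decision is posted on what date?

The letter of intent is submitted: Sep 27, 1993.
Administrative review is complete: Sep 27, 1993 + 44 days = Nov 10, 1993.
The full proposal is submitted: Oct 16, 1993.
The study section meets: Oct 16, 1993 + 4 weeks = Nov 13, 1993.
The summary statement is released: Nov 13, 1993 + 32 days = Dec 15, 1993.
Both prerequisites met — administrative review is complete (Nov 10, 1993), the summary statement is released (Dec 15, 1993); the later is Dec 15, 1993.
The funding decision is posted: Dec 15, 1993 + 19 days = Jan 3, 1994.

Jan 3, 1994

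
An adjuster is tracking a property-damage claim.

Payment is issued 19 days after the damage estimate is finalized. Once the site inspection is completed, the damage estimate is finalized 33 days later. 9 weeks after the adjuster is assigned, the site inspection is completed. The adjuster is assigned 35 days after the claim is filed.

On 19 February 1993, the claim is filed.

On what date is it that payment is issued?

19 July 1993

The claim is filed: Feb 19, 1993.
The adjuster is assigned: Feb 19, 1993 + 35 days = Mar 26, 1993.
The site inspection is completed: Mar 26, 1993 + 9 weeks = May 28, 1993.
The damage estimate is finalized: May 28, 1993 + 33 days = Jun 30, 1993.
Payment is issued: Jun 30, 1993 + 19 days = Jul 19, 1993.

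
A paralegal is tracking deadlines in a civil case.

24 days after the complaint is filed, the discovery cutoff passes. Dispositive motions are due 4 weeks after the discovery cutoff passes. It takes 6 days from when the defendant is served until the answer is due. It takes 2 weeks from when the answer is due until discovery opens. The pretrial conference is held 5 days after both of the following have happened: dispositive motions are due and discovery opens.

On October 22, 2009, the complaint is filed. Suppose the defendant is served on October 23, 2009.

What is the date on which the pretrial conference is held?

December 18, 2009

The complaint is filed: Oct 22, 2009.
The discovery cutoff passes: Oct 22, 2009 + 24 days = Nov 15, 2009.
Dispositive motions are due: Nov 15, 2009 + 4 weeks = Dec 13, 2009.
The defendant is served: Oct 23, 2009.
The answer is due: Oct 23, 2009 + 6 days = Oct 29, 2009.
Discovery opens: Oct 29, 2009 + 2 weeks = Nov 12, 2009.
Both prerequisites met — dispositive motions are due (Dec 13, 2009), discovery opens (Nov 12, 2009); the later is Dec 13, 2009.
The pretrial conference is held: Dec 13, 2009 + 5 days = Dec 18, 2009.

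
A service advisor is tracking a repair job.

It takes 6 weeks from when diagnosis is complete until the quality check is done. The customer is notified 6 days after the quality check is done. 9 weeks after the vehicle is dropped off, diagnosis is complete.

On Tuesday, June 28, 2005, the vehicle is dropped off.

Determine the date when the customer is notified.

The vehicle is dropped off: Jun 28, 2005.
Diagnosis is complete: Jun 28, 2005 + 9 weeks = Aug 30, 2005.
The quality check is done: Aug 30, 2005 + 6 weeks = Oct 11, 2005.
The customer is notified: Oct 11, 2005 + 6 days = Oct 17, 2005.

Monday, October 17, 2005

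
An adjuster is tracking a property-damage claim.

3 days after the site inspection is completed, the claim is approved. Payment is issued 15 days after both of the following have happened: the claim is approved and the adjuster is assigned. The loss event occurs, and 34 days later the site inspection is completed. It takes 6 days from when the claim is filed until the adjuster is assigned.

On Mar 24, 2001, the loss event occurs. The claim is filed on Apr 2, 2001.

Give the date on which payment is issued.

May 15, 2001

The loss event occurs: Mar 24, 2001.
The site inspection is completed: Mar 24, 2001 + 34 days = Apr 27, 2001.
The claim is approved: Apr 27, 2001 + 3 days = Apr 30, 2001.
The claim is filed: Apr 2, 2001.
The adjuster is assigned: Apr 2, 2001 + 6 days = Apr 8, 2001.
Both prerequisites met — the claim is approved (Apr 30, 2001), the adjuster is assigned (Apr 8, 2001); the later is Apr 30, 2001.
Payment is issued: Apr 30, 2001 + 15 days = May 15, 2001.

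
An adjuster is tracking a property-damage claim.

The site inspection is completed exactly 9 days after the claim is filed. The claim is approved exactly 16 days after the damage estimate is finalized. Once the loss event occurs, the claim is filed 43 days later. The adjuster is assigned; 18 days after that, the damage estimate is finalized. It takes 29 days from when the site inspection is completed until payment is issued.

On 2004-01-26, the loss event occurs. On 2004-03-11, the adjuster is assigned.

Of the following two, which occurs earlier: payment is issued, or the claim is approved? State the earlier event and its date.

The claim is approved — 2004-04-14

The loss event occurs: Jan 26, 2004.
The claim is filed: Jan 26, 2004 + 43 days = Mar 9, 2004.
The site inspection is completed: Mar 9, 2004 + 9 days = Mar 18, 2004.
Payment is issued: Mar 18, 2004 + 29 days = Apr 16, 2004.
The adjuster is assigned: Mar 11, 2004.
The damage estimate is finalized: Mar 11, 2004 + 18 days = Mar 29, 2004.
The claim is approved: Mar 29, 2004 + 16 days = Apr 14, 2004.
Comparing: payment is issued on Apr 16, 2004 vs the claim is approved on Apr 14, 2004. Earlier: the claim is approved.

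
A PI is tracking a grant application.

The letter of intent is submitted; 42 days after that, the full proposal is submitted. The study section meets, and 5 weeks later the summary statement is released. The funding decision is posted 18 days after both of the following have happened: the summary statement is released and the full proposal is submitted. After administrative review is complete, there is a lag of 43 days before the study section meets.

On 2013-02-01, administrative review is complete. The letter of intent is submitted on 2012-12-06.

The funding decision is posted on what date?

Administrative review is complete: Feb 1, 2013.
The study section meets: Feb 1, 2013 + 43 days = Mar 16, 2013.
The summary statement is released: Mar 16, 2013 + 5 weeks = Apr 20, 2013.
The letter of intent is submitted: Dec 6, 2012.
The full proposal is submitted: Dec 6, 2012 + 42 days = Jan 17, 2013.
Both prerequisites met — the summary statement is released (Apr 20, 2013), the full proposal is submitted (Jan 17, 2013); the later is Apr 20, 2013.
The funding decision is posted: Apr 20, 2013 + 18 days = May 8, 2013.

2013-05-08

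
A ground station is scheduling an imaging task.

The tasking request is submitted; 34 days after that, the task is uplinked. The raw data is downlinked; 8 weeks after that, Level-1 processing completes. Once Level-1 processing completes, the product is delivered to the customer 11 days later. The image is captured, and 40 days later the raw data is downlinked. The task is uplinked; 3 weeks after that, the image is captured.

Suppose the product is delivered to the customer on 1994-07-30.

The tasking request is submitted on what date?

1994-02-18

The product is delivered to the customer: Jul 30, 1994.
Level-1 processing completes: Jul 30, 1994 − 11 days = Jul 19, 1994.
The raw data is downlinked: Jul 19, 1994 − 8 weeks = May 24, 1994.
The image is captured: May 24, 1994 − 40 days = Apr 14, 1994.
The task is uplinked: Apr 14, 1994 − 3 weeks = Mar 24, 1994.
The tasking request is submitted: Mar 24, 1994 − 34 days = Feb 18, 1994.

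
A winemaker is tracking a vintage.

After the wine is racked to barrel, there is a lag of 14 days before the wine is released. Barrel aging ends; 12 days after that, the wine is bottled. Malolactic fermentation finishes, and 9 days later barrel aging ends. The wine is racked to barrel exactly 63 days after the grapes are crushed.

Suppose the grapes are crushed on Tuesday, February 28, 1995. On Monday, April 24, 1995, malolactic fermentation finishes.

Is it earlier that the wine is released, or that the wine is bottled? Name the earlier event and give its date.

The grapes are crushed: Feb 28, 1995.
The wine is racked to barrel: Feb 28, 1995 + 63 days = May 2, 1995.
The wine is released: May 2, 1995 + 14 days = May 16, 1995.
Malolactic fermentation finishes: Apr 24, 1995.
Barrel aging ends: Apr 24, 1995 + 9 days = May 3, 1995.
The wine is bottled: May 3, 1995 + 12 days = May 15, 1995.
Comparing: the wine is released on May 16, 1995 vs the wine is bottled on May 15, 1995. Earlier: the wine is bottled.

The wine is bottled — Monday, May 15, 1995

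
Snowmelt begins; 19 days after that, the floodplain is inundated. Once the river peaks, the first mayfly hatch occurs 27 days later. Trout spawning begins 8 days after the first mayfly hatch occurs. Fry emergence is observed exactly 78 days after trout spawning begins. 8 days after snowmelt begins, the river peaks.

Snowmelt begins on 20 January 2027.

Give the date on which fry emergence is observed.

21 May 2027

Snowmelt begins: Jan 20, 2027.
The river peaks: Jan 20, 2027 + 8 days = Jan 28, 2027.
The first mayfly hatch occurs: Jan 28, 2027 + 27 days = Feb 24, 2027.
Trout spawning begins: Feb 24, 2027 + 8 days = Mar 4, 2027.
Fry emergence is observed: Mar 4, 2027 + 78 days = May 21, 2027.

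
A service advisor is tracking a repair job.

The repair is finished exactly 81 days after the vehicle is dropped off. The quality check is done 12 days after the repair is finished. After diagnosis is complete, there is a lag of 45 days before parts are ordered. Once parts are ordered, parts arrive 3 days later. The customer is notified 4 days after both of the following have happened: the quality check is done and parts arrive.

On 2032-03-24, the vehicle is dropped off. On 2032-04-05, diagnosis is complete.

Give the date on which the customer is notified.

The vehicle is dropped off: Mar 24, 2032.
The repair is finished: Mar 24, 2032 + 81 days = Jun 13, 2032.
The quality check is done: Jun 13, 2032 + 12 days = Jun 25, 2032.
Diagnosis is complete: Apr 5, 2032.
Parts are ordered: Apr 5, 2032 + 45 days = May 20, 2032.
Parts arrive: May 20, 2032 + 3 days = May 23, 2032.
Both prerequisites met — the quality check is done (Jun 25, 2032), parts arrive (May 23, 2032); the later is Jun 25, 2032.
The customer is notified: Jun 25, 2032 + 4 days = Jun 29, 2032.

2032-06-29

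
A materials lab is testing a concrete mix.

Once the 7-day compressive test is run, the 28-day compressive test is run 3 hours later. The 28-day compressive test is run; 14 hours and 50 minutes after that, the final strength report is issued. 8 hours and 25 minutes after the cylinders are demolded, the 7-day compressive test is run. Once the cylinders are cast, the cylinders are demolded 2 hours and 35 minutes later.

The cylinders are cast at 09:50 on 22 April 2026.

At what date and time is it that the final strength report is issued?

14:40 on 23 April 2026

The cylinders are cast: 09:50 Apr 22, 2026.
The cylinders are demolded: 09:50 Apr 22, 2026 + 2h35m = 12:25 Apr 22, 2026.
The 7-day compressive test is run: 12:25 Apr 22, 2026 + 8h25m = 20:50 Apr 22, 2026.
The 28-day compressive test is run: 20:50 Apr 22, 2026 + 3h = 23:50 Apr 22, 2026.
The final strength report is issued: 23:50 Apr 22, 2026 + 14h50m = 14:40 Apr 23, 2026.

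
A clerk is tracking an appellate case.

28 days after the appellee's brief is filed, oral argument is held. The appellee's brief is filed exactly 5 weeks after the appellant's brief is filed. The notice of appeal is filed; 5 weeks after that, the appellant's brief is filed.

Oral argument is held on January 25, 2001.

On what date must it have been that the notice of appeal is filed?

October 19, 2000

Oral argument is held: Jan 25, 2001.
The appellee's brief is filed: Jan 25, 2001 − 28 days = Dec 28, 2000.
The appellant's brief is filed: Dec 28, 2000 − 5 weeks = Nov 23, 2000.
The notice of appeal is filed: Nov 23, 2000 − 5 weeks = Oct 19, 2000.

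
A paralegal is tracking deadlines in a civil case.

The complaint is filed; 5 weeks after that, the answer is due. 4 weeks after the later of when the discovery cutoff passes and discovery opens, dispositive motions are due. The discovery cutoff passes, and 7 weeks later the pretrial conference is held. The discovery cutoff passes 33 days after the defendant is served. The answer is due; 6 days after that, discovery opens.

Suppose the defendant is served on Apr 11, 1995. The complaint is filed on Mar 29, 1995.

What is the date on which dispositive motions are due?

Jun 11, 1995

The defendant is served: Apr 11, 1995.
The discovery cutoff passes: Apr 11, 1995 + 33 days = May 14, 1995.
The complaint is filed: Mar 29, 1995.
The answer is due: Mar 29, 1995 + 5 weeks = May 3, 1995.
Discovery opens: May 3, 1995 + 6 days = May 9, 1995.
Both prerequisites met — the discovery cutoff passes (May 14, 1995), discovery opens (May 9, 1995); the later is May 14, 1995.
Dispositive motions are due: May 14, 1995 + 4 weeks = Jun 11, 1995.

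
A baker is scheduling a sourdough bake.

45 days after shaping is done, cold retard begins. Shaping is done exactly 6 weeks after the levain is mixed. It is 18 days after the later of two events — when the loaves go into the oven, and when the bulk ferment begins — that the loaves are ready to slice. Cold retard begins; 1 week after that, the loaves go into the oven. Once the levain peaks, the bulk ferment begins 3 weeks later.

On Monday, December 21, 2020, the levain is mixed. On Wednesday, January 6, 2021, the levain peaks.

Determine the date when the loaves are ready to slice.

Monday, April 12, 2021

The levain is mixed: Dec 21, 2020.
Shaping is done: Dec 21, 2020 + 6 weeks = Feb 1, 2021.
Cold retard begins: Feb 1, 2021 + 45 days = Mar 18, 2021.
The loaves go into the oven: Mar 18, 2021 + 1 week = Mar 25, 2021.
The levain peaks: Jan 6, 2021.
The bulk ferment begins: Jan 6, 2021 + 3 weeks = Jan 27, 2021.
Both prerequisites met — the loaves go into the oven (Mar 25, 2021), the bulk ferment begins (Jan 27, 2021); the later is Mar 25, 2021.
The loaves are ready to slice: Mar 25, 2021 + 18 days = Apr 12, 2021.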